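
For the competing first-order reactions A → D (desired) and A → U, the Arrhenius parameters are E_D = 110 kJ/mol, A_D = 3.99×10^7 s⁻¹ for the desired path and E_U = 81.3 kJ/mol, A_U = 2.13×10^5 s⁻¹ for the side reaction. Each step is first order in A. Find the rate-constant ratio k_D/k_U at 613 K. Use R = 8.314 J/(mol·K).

k_D/k_U = (A_D/A_U)·exp[−(E_D−E_U)/(RT)] = (A_D/A_U)·exp[(E_U−E_D)/(RT)].
(E_U−E_D)/(RT) = (81.3−110)×10³/(8.314×613) = -28700/5096 = -5.631.
k_D/k_U = (3.99×10^7/2.13×10^5)·exp(-5.631) = 187.3 × 0.003584 = 0.671.
Since E_D > E_U, raising the temperature improves selectivity toward D.

0.671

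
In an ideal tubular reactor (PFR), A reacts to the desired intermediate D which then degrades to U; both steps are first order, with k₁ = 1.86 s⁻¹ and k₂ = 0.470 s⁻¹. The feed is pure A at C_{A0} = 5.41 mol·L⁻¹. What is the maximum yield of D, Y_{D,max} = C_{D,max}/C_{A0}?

0.628

For a first-order series the maximum intermediate yield is C_{D,max}/C_{A0} = (k₁/k₂)^[k₂/(k₂−k₁)].
= (1.86/0.470)^(0.470/(0.470−1.86)) = (3.957)^(-0.3381) = 0.6281.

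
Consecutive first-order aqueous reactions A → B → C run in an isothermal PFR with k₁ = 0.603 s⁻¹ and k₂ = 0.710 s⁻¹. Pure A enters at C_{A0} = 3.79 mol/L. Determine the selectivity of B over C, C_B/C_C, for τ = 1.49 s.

1.33

Solving the coupled first-order balances gives C_B(τ) = [k₁/(k₂−k₁)]·C_{A0}·(e^(−k₁τ) − e^(−k₂τ)).
e^(−k₁τ) = e^(−0.603×1.49) = e^(−0.8985) = 0.4072; e^(−k₂τ) = e^(−1.058) = 0.3472.
C_B = 0.603×3.79/(0.710−0.603) × (0.4072−0.3472) = 21.36×0.06001 = 1.282 mol/L.
C_A = C_{A0}e^(−k₁τ) = 1.543 mol/L, so C_C = C_{A0}−C_A−C_B = 0.9651 mol/L; C_B/C_C = 1.33.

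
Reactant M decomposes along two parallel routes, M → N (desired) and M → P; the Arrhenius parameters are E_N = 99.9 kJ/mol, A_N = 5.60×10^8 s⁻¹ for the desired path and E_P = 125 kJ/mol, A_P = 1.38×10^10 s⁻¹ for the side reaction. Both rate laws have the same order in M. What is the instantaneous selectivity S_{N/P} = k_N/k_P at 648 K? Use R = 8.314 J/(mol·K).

4.28

k_N/k_P = (A_N/A_P)·exp[−(E_N−E_P)/(RT)] = (A_N/A_P)·exp[(E_P−E_N)/(RT)].
(E_P−E_N)/(RT) = (125−99.9)×10³/(8.314×648) = 25100/5387 = 4.659.
k_N/k_P = (5.60×10^8/1.38×10^10)·exp(4.659) = 0.04058 × 105.5 = 4.28.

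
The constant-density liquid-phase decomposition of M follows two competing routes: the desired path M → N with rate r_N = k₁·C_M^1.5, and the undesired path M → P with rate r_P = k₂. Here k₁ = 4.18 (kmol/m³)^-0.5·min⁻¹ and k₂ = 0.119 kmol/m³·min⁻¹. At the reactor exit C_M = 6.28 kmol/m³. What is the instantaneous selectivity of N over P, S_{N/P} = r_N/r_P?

S_{N/P} = r_N/r_P = (k₁·C_M^1.5)/(k₂) = (k₁/k₂)·C_M^1.5.
= (4.18×6.280^1.5) / (0.119) = 65.78/0.1190 = 553.
Since the desired path is higher order in M, keeping C_M high (PFR or concentrated feed) favours N.

553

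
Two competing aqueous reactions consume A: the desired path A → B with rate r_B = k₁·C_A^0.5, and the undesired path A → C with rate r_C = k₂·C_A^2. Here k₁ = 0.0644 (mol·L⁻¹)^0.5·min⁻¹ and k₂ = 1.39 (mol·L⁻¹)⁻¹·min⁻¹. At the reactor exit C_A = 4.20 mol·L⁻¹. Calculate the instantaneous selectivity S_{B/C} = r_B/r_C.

S_{B/C} = r_B/r_C = (k₁·C_A^0.5)/(k₂·C_A^2) = (k₁/k₂)·C_A^-1.5.
= (0.0644×4.200^0.5) / (1.39×4.200^2) = 0.1320/24.52 = 0.00538.
The undesired path is higher order in A, so low C_A (CSTR or dilute feed) favours B.

0.00538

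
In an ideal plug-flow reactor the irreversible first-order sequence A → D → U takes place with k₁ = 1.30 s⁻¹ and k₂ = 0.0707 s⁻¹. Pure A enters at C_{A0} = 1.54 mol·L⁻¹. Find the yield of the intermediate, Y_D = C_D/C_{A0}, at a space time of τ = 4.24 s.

For first-order series with pure A initially, C_D(τ) = k₁C_{A0}/(k₂−k₁)·(e^(−k₁τ) − e^(−k₂τ)).
e^(−k₁τ) = e^(−1.30×4.24) = e^(−5.512) = 0.004038; e^(−k₂τ) = e^(−0.2998) = 0.7410.
C_D = 1.30×1.54/(0.0707−1.30) × (0.004038−0.7410) = (-1.629)×(-0.7370) = 1.200 mol·L⁻¹.
Y_D = C_D/C_{A0} = 1.200/1.54 = 0.779.

0.779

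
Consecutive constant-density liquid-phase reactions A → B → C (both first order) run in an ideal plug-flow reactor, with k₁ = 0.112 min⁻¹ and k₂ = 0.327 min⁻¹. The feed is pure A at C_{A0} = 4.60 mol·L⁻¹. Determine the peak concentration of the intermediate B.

0.902 mol·L⁻¹

At the optimum, C_{B,max}/C_{A0} = (k₁/k₂)^[k₂/(k₂−k₁)].
= (0.112/0.327)^(0.327/(0.327−0.112)) = (0.3425)^(1.521) = 0.1960.
C_{B,max} = 0.1960×4.60 = 0.902 mol·L⁻¹.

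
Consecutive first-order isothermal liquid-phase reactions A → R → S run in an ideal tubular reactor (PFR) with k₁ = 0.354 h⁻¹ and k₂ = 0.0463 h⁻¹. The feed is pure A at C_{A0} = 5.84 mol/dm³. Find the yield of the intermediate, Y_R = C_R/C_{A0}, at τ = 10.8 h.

0.673

Solving the coupled first-order balances gives C_R(τ) = [k₁/(k₂−k₁)]·C_{A0}·(e^(−k₁τ) − e^(−k₂τ)).
e^(−k₁τ) = e^(−0.354×10.8) = e^(−3.823) = 0.02186; e^(−k₂τ) = e^(−0.5000) = 0.6065.
C_R = 0.354×5.84/(0.0463−0.354) × (0.02186−0.6065) = (-6.719)×(-0.5846) = 3.928 mol/dm³.
Y_R = C_R/C_{A0} = 3.928/5.84 = 0.673.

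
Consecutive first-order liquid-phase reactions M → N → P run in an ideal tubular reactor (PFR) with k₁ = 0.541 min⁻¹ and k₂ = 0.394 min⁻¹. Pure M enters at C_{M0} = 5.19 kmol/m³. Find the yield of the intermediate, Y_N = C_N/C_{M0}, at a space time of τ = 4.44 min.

The intermediate concentration in a first-order A→B→C sequence is C_N = k₁C_{M0}(e^(−k₁τ) − e^(−k₂τ))/(k₂−k₁).
e^(−k₁τ) = e^(−0.541×4.44) = e^(−2.402) = 0.09053; e^(−k₂τ) = e^(−1.749) = 0.1739.
C_N = 0.541×5.19/(0.394−0.541) × (0.09053−0.1739) = (-19.10)×(-0.08335) = 1.592 kmol/m³.
Y_N = C_N/C_{M0} = 1.592/5.19 = 0.307.

0.307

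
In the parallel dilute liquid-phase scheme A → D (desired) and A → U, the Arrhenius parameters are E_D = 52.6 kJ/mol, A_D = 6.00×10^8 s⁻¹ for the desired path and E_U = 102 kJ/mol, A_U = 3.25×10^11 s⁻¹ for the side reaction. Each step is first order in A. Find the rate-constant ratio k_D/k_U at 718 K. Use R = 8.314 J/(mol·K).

7.25

Since both paths have the same order in A, the concentration cancels and S_{D/U} = k_D/k_U = (A_D/A_U)·exp[(E_U−E_D)/(RT)].
(E_U−E_D)/(RT) = (102−52.6)×10³/(8.314×718) = 49400/5969 = 8.275.
k_D/k_U = (6.00×10^8/3.25×10^11)·exp(8.275) = 0.001846 × 3926 = 7.25.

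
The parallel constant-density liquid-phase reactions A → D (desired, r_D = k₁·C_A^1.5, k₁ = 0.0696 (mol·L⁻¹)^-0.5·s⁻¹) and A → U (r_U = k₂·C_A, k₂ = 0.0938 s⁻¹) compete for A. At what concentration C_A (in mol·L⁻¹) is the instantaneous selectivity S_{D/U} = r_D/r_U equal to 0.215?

0.0840 mol·L⁻¹

S_{D/U} = (k₁/k₂)·C_A^0.5 ⇒ C_A = (S·k₂/k₁)^(2).
= (0.215×0.0938/0.0696)^(2) = (0.2898)^(2) = 0.0840 mol·L⁻¹.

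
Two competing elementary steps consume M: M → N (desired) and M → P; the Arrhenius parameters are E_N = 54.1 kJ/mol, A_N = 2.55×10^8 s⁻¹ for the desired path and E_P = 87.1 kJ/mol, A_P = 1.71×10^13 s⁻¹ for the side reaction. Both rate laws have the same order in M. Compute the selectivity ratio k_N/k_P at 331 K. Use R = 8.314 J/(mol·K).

2.41

Since both paths have the same order in M, the concentration cancels and S_{N/P} = k_N/k_P = (A_N/A_P)·exp[(E_P−E_N)/(RT)].
(E_P−E_N)/(RT) = (87.1−54.1)×10³/(8.314×331) = 33000/2752 = 11.99.
k_N/k_P = (2.55×10^8/1.71×10^13)·exp(11.99) = 1.491×10^-5 × 1.614×10^5 = 2.41.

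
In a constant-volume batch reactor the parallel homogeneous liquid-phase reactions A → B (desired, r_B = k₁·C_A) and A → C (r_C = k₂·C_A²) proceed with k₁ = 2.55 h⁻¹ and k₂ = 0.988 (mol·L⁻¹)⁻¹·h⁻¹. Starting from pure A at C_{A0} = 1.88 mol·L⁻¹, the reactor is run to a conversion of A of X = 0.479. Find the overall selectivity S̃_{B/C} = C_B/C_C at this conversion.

C_A = C_{A0}(1−X) = 0.9795 mol·L⁻¹.
Along a PFR/batch, dC_B/dC_A = −r_B/(r_B+r_C) = −k₁/(k₁+k₂·C_A).
Integrating from C_{A0} to C_A: C_B = (2.55/0.988)·ln[(2.55+0.988·1.88)/(2.55+0.988·0.979)] = 2.581·ln(4.407/3.518) = 0.5820 mol·L⁻¹.
C_C = (C_{A0}−C_A)−C_B = 0.3186 mol·L⁻¹; S̃_{B/C} = 0.5820/0.3186 = 1.83.

1.83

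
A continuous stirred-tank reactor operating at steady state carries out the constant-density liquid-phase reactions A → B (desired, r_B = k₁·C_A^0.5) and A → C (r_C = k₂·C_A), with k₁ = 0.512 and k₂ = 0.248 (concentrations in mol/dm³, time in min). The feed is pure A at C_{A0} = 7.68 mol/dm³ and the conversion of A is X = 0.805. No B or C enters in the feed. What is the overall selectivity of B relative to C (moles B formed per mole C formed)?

Exit C_A = C_{A0}(1−X) = 7.68×0.195 = 1.498 mol/dm³.
In a CSTR the entire volume is at exit conditions, so r_B = 0.512×1.498^0.5 = 0.6266 and r_C = 0.248×1.498 = 0.3714.
Overall selectivity = C_B/C_C = r_Bτ/(r_Cτ) = r_B/r_C = 1.69.

1.69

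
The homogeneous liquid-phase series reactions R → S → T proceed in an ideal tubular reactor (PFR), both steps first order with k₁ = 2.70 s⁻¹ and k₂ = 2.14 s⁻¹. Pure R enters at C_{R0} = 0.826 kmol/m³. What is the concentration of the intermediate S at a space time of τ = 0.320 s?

0.329 kmol/m³

Solving the coupled first-order balances gives C_S(τ) = [k₁/(k₂−k₁)]·C_{R0}·(e^(−k₁τ) − e^(−k₂τ)).
e^(−k₁τ) = e^(−2.70×0.320) = e^(−0.8640) = 0.4215; e^(−k₂τ) = e^(−0.6848) = 0.5042.
C_S = 2.70×0.826/(2.14−2.70) × (0.4215−0.5042) = (-3.982)×(-0.08272) = 0.3294 kmol/m³.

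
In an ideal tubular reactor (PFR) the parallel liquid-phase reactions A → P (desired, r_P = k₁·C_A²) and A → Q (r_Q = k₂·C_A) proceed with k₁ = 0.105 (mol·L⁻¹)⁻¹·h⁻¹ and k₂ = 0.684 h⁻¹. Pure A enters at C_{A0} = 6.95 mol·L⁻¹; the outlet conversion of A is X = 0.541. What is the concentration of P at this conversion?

1.63 mol·L⁻¹

C_A = C_{A0}(1−X) = 3.190 mol·L⁻¹.
Along a PFR/batch, dC_Q/dC_A = −r_Q/(r_P+r_Q) = −k₂/(k₂+k₁·C_A).
Integrating from C_{A0} to C_A: C_Q = (0.684/0.105)·ln[(0.684+0.105·6.95)/(0.684+0.105·3.19)] = 6.514·ln(1.414/1.019) = 2.133 mol·L⁻¹.
Then C_P = (C_{A0}−C_A) − C_Q = 3.760 − 2.133 = 1.627 mol·L⁻¹.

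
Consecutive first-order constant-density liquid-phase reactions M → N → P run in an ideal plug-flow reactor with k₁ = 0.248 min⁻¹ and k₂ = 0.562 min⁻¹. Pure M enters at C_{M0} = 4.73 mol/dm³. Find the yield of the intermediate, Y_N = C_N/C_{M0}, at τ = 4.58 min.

0.193

For first-order series with pure M initially, C_N(τ) = k₁C_{M0}/(k₂−k₁)·(e^(−k₁τ) − e^(−k₂τ)).
e^(−k₁τ) = e^(−0.248×4.58) = e^(−1.136) = 0.3212; e^(−k₂τ) = e^(−2.574) = 0.07623.
C_N = 0.248×4.73/(0.562−0.248) × (0.3212−0.07623) = 3.736×0.2449 = 0.9150 mol/dm³.
Y_N = C_N/C_{M0} = 0.9150/4.73 = 0.193.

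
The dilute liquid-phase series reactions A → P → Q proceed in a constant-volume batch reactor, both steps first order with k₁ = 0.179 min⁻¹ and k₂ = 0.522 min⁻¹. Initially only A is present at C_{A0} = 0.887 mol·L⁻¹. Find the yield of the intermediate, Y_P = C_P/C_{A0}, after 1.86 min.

The intermediate concentration in a first-order A→B→C sequence is C_P = k₁C_{A0}(e^(−k₁t) − e^(−k₂t))/(k₂−k₁).
e^(−k₁t) = e^(−0.179×1.86) = e^(−0.3329) = 0.7168; e^(−k₂t) = e^(−0.9709) = 0.3787.
C_P = 0.179×0.887/(0.522−0.179) × (0.7168−0.3787) = 0.4629×0.3381 = 0.1565 mol·L⁻¹.
Y_P = C_P/C_{A0} = 0.1565/0.887 = 0.176.

0.176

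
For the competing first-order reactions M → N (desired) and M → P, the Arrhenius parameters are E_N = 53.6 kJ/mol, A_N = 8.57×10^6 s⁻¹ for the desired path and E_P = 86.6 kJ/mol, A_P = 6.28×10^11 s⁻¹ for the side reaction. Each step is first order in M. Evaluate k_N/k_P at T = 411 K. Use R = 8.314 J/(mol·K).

0.213

With equal orders, S_{N/P} = k_N/k_P = (A_N/A_P)·exp[(E_P−E_N)/(RT)].
(E_P−E_N)/(RT) = (86.6−53.6)×10³/(8.314×411) = 33000/3417 = 9.657.
k_N/k_P = (8.57×10^6/6.28×10^11)·exp(9.657) = 1.365×10^-5 × 15638 = 0.213.
Since E_N < E_P, lowering the temperature improves selectivity toward N.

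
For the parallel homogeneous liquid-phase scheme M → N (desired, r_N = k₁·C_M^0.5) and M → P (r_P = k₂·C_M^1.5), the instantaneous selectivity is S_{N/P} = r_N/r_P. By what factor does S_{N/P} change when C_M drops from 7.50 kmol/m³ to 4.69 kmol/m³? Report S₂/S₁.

1.60

S_{N/P} = (k₁/k₂)·C_M⁻¹, so S₂/S₁ = (C_{M,2}/C_{M,1})⁻¹.
= 7.50/4.69 = 1.60.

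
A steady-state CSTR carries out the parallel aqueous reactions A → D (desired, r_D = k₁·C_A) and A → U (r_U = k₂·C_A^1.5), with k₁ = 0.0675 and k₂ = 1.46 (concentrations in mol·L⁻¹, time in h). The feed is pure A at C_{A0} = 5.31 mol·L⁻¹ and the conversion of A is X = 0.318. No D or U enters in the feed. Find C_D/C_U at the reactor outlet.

0.0243

Exit C_A = C_{A0}(1−X) = 5.31×0.682 = 3.621 mol·L⁻¹.
Rates in a CSTR are evaluated at the outlet concentration: r_D = 0.0675×3.621 = 0.2444, r_U = 1.46×3.621^1.5 = 10.06.
Overall selectivity = C_D/C_U = r_Dτ/(r_Uτ) = r_D/r_U = 0.0243.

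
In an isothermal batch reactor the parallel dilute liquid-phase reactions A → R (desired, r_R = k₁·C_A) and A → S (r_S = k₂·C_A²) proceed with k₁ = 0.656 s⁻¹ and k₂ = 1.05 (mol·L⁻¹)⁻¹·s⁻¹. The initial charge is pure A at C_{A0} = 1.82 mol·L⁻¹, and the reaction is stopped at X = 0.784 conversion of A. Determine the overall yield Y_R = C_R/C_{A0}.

C_A = C_{A0}(1−X) = 0.3931 mol·L⁻¹.
Along a PFR/batch, dC_R/dC_A = −r_R/(r_R+r_S) = −k₁/(k₁+k₂·C_A).
Integrating from C_{A0} to C_A: C_R = (0.656/1.05)·ln[(0.656+1.05·1.82)/(0.656+1.05·0.393)] = 0.6248·ln(2.567/1.069) = 0.5474 mol·L⁻¹.
Y_R = C_R/C_{A0} = 0.5474/1.82 = 0.301.

0.301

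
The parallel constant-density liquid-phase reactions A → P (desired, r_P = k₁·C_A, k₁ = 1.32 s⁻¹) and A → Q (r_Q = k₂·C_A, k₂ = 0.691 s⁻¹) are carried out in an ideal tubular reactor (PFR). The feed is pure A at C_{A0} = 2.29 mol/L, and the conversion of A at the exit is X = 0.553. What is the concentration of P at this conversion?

0.831 mol/L

C_A = C_{A0}(1−X) = 1.024 mol/L.
Both paths are first order in A, so the instantaneous fraction to P is constant: dC_P/d(−C_A) = k₁/(k₁+k₂) = 0.6564.
C_P = 0.6564·(C_{A0}−C_A) = 0.6564×1.266 = 0.831 mol/L.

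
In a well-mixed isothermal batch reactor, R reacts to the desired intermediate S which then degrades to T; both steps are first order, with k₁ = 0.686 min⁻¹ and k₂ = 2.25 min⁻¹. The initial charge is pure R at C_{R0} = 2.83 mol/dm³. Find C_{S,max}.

At the optimum, C_{S,max}/C_{R0} = (k₁/k₂)^[k₂/(k₂−k₁)].
= (0.686/2.25)^(2.25/(2.25−0.686)) = (0.3049)^(1.439) = 0.1811.
C_{S,max} = 0.1811×2.83 = 0.512 mol/dm³.

0.512 mol/dm³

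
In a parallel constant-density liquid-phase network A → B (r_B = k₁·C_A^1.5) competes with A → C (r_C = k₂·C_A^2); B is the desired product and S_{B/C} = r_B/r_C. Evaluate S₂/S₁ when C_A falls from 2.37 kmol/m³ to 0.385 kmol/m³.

2.48

S_{B/C} = (k₁/k₂)·C_A^-0.5, so S₂/S₁ = (C_{A,2}/C_{A,1})^-0.5.
= (0.385/2.37)^(-0.5) = (0.1624)^(-0.5) = 2.48.
Selectivity toward B rises as C_A falls — low-concentration operation is favoured.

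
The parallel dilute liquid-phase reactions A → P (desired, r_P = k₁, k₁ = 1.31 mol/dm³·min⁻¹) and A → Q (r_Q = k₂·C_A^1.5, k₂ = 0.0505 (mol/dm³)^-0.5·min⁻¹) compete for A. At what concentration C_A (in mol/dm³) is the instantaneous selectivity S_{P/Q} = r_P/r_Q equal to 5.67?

2.76 mol/dm³

S_{P/Q} = (k₁/k₂)·C_A^-1.5 ⇒ C_A = (S·k₂/k₁)^(1/(-1.5)).
= (5.67×0.0505/1.31)^(-0.6667) = (0.2186)^(-0.6667) = 2.76 mol/dm³.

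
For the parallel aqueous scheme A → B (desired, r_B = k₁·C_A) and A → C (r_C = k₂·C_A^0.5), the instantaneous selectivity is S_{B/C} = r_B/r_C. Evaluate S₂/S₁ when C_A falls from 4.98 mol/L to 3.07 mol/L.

S_{B/C} = (k₁/k₂)·C_A^0.5, so S₂/S₁ = (C_{A,2}/C_{A,1})^0.5.
= (3.07/4.98)^0.5 = (0.6165)^0.5 = 0.785.
Selectivity toward B falls as C_A falls — high-concentration operation is favoured.

0.785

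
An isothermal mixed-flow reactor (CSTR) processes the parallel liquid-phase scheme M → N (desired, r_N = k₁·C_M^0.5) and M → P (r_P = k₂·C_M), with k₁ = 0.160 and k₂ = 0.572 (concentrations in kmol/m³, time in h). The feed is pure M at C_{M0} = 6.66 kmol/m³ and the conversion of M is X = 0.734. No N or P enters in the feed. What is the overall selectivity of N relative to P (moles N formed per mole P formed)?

0.210

Exit C_M = C_{M0}(1−X) = 6.66×0.266 = 1.772 kmol/m³.
Rates in a CSTR are evaluated at the outlet concentration: r_N = 0.160×1.772^0.5 = 0.2130, r_P = 0.572×1.772 = 1.013.
Overall selectivity = C_N/C_P = r_Nτ/(r_Pτ) = r_N/r_P = 0.210.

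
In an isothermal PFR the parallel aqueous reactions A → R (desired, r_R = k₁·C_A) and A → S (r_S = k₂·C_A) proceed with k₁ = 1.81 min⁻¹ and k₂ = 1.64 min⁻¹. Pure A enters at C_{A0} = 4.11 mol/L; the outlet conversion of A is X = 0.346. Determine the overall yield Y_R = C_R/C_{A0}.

0.182

C_A = C_{A0}(1−X) = 2.688 mol/L.
Both paths are first order in A, so the instantaneous fraction to R is constant: dC_R/d(−C_A) = k₁/(k₁+k₂) = 0.5246.
C_R = 0.5246·(C_{A0}−C_A) = 0.5246×1.422 = 0.746 mol/L.
Y_R = C_R/C_{A0} = 0.7461/4.11 = 0.182.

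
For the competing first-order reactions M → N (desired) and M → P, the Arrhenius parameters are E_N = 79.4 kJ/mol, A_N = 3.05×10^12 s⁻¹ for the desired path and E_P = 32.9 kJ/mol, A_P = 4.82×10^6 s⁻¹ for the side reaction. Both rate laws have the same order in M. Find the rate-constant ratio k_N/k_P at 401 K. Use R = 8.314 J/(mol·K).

With equal orders, S_{N/P} = k_N/k_P = (A_N/A_P)·exp[(E_P−E_N)/(RT)].
(E_P−E_N)/(RT) = (32.9−79.4)×10³/(8.314×401) = -46500/3334 = -13.95.
k_N/k_P = (3.05×10^12/4.82×10^6)·exp(-13.95) = 6.328×10^5 × 8.763×10^-7 = 0.554.

0.554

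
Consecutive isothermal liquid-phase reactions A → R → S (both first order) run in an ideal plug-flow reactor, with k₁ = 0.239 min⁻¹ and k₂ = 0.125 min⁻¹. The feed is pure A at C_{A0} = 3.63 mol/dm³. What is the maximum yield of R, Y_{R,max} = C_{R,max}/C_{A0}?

At the optimum, C_{R,max}/C_{A0} = (k₁/k₂)^[k₂/(k₂−k₁)].
= (0.239/0.125)^(0.125/(0.125−0.239)) = (1.912)^(-1.096) = 0.4913.

0.491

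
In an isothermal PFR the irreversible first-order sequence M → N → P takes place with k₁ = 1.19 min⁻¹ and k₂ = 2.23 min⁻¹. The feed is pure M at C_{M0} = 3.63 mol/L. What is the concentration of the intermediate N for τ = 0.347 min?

0.833 mol/L

Solving the coupled first-order balances gives C_N(τ) = [k₁/(k₂−k₁)]·C_{M0}·(e^(−k₁τ) − e^(−k₂τ)).
e^(−k₁τ) = e^(−1.19×0.347) = e^(−0.4129) = 0.6617; e^(−k₂τ) = e^(−0.7738) = 0.4613.
C_N = 1.19×3.63/(2.23−1.19) × (0.6617−0.4613) = 4.154×0.2005 = 0.8326 mol/L.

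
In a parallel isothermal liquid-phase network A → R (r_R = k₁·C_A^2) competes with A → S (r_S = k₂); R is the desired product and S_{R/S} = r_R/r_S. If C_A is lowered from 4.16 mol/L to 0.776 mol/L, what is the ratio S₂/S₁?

S_{R/S} = (k₁/k₂)·C_A^2, so S₂/S₁ = (C_{A,2}/C_{A,1})^2.
= (0.776/4.16)^2 = (0.1865)^2 = 0.0348.
Selectivity toward R falls as C_A falls — high-concentration operation is favoured.

0.0348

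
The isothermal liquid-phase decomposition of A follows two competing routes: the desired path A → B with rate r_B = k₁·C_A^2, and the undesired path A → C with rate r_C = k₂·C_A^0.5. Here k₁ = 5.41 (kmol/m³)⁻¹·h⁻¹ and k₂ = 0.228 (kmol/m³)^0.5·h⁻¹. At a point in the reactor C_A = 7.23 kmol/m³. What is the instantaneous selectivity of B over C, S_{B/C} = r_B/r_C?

S_{B/C} = r_B/r_C = (k₁·C_A^2)/(k₂·C_A^0.5) = (k₁/k₂)·C_A^1.5.
= (5.41×7.230^2) / (0.228×7.230^0.5) = 282.8/0.6131 = 461.
Since the desired path is higher order in A, keeping C_A high (PFR or concentrated feed) favours B.

461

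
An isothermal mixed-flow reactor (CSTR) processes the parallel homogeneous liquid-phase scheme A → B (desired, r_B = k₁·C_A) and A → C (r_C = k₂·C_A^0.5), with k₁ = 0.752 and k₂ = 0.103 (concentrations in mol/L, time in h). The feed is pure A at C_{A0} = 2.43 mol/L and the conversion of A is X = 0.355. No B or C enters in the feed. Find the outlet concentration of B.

Exit C_A = C_{A0}(1−X) = 2.43×0.645 = 1.567 mol/L.
Rates in a CSTR are evaluated at the outlet concentration: r_B = 0.752×1.567 = 1.179, r_C = 0.103×1.567^0.5 = 0.1289.
Fraction of consumed A going to B: r_B/(r_B+r_C) = 0.9014.
C_B = 0.9014·C_{A0}·X = 0.9014×2.43×0.355 = 0.778 mol/L.

0.778 mol/L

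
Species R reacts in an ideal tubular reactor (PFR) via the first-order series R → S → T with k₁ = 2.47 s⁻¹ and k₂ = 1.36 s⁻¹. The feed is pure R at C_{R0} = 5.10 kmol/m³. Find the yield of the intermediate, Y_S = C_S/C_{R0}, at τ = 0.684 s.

0.467

The intermediate concentration in a first-order A→B→C sequence is C_S = k₁C_{R0}(e^(−k₁τ) − e^(−k₂τ))/(k₂−k₁).
e^(−k₁τ) = e^(−2.47×0.684) = e^(−1.689) = 0.1846; e^(−k₂τ) = e^(−0.9302) = 0.3945.
C_S = 2.47×5.10/(1.36−2.47) × (0.1846−0.3945) = (-11.35)×(-0.2098) = 2.381 kmol/m³.
Y_S = C_S/C_{R0} = 2.381/5.10 = 0.467.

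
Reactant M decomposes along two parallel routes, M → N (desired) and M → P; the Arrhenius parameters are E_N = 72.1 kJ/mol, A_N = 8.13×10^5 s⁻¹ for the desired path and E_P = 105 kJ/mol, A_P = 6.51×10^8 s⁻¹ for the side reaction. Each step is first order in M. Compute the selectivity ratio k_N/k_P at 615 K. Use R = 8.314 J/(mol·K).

0.778

Since both paths have the same order in M, the concentration cancels and S_{N/P} = k_N/k_P = (A_N/A_P)·exp[(E_P−E_N)/(RT)].
(E_P−E_N)/(RT) = (105−72.1)×10³/(8.314×615) = 32900/5113 = 6.434.
k_N/k_P = (8.13×10^5/6.51×10^8)·exp(6.434) = 0.001249 × 622.9 = 0.778.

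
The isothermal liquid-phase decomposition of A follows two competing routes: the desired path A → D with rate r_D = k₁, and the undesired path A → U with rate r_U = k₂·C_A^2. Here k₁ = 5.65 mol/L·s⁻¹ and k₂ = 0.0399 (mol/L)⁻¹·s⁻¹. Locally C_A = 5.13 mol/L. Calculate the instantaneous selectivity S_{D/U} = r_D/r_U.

S_{D/U} = r_D/r_U = (k₁)/(k₂·C_A^2) = (k₁/k₂)·C_A^-2.
= (5.65) / (0.0399×5.130^2) = 5.650/1.050 = 5.38.
The undesired path is higher order in A, so low C_A (CSTR or dilute feed) favours D.

5.38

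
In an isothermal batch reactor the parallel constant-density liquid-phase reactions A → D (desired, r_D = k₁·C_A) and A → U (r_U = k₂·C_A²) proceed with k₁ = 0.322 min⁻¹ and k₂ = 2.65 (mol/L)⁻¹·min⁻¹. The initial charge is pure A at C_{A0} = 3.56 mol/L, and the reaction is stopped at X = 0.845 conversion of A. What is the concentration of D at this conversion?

0.206 mol/L

C_A = C_{A0}(1−X) = 0.5518 mol/L.
Along a PFR/batch, dC_D/dC_A = −r_D/(r_D+r_U) = −k₁/(k₁+k₂·C_A).
Integrating from C_{A0} to C_A: C_D = (0.322/2.65)·ln[(0.322+2.65·3.56)/(0.322+2.65·0.552)] = 0.1215·ln(9.756/1.784) = 0.2064 mol/L.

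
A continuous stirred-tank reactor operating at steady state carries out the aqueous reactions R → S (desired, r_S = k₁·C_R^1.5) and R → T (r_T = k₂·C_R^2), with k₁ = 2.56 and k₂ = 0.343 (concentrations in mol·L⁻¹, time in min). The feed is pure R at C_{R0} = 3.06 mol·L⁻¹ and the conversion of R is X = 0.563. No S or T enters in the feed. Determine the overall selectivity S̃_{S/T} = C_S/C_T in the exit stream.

Exit C_R = C_{R0}(1−X) = 3.06×0.437 = 1.337 mol·L⁻¹.
A CSTR operates uniformly at the exit composition, giving r_S = 3.959 and r_T = 0.6133 (each k·C_R^n at C_R = 1.337).
Overall selectivity = C_S/C_T = r_Sτ/(r_Tτ) = r_S/r_T = 6.45.

6.45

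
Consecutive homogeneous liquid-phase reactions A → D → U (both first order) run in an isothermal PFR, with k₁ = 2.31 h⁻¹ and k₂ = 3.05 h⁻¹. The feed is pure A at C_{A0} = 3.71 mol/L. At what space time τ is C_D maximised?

0.376 h

The intermediate peaks when r₁ = r₂, i.e. k₁e^(−k₁τ) = k₂e^(−k₂τ), giving τ_opt = ln(k₂/k₁)/(k₂−k₁).
= ln(3.05/2.31)/(3.05−2.31) = ln(1.320)/0.7400 = 0.2779/0.7400 = 0.376 h.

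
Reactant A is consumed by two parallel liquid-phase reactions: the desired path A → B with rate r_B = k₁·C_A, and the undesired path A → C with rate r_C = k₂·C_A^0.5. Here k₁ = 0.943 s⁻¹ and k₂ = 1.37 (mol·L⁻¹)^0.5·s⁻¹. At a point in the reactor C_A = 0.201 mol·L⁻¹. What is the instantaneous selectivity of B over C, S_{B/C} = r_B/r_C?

0.309

S_{B/C} = r_B/r_C = (k₁·C_A)/(k₂·C_A^0.5) = (k₁/k₂)·C_A^0.5.
= (0.943×0.2010) / (1.37×0.2010^0.5) = 0.1895/0.6142 = 0.309.
Since the desired path is higher order in A, keeping C_A high (PFR or concentrated feed) favours B.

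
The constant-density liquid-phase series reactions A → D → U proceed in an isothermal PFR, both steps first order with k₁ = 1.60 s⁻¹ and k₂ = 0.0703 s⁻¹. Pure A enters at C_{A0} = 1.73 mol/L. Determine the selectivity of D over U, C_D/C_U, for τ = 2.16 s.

For first-order series with pure A initially, C_D(τ) = k₁C_{A0}/(k₂−k₁)·(e^(−k₁τ) − e^(−k₂τ)).
e^(−k₁τ) = e^(−1.60×2.16) = e^(−3.456) = 0.03156; e^(−k₂τ) = e^(−0.1518) = 0.8591.
C_D = 1.60×1.73/(0.0703−1.60) × (0.03156−0.8591) = (-1.810)×(-0.8276) = 1.497 mol/L.
C_A = C_{A0}e^(−k₁τ) = 0.05459 mol/L, so C_U = C_{A0}−C_A−C_D = 0.1779 mol/L; C_D/C_U = 8.42.

8.42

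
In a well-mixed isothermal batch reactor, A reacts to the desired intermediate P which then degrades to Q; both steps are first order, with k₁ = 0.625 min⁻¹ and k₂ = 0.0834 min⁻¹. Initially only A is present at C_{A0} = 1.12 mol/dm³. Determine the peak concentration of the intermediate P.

For a first-order series the maximum intermediate yield is C_{P,max}/C_{A0} = (k₁/k₂)^[k₂/(k₂−k₁)].
= (0.625/0.0834)^(0.0834/(0.0834−0.625)) = (7.494)^(-0.1540) = 0.7333.
C_{P,max} = 0.7333×1.12 = 0.821 mol/dm³.

0.821 mol/dm³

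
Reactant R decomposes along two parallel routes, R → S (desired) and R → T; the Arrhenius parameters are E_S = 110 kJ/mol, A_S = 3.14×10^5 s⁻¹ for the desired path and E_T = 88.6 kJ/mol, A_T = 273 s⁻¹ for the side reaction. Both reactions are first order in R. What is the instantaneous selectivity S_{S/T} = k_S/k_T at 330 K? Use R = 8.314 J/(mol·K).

With equal orders, S_{S/T} = k_S/k_T = (A_S/A_T)·exp[(E_T−E_S)/(RT)].
(E_T−E_S)/(RT) = (88.6−110)×10³/(8.314×330) = -21400/2744 = -7.800.
k_S/k_T = (3.14×10^5/273)·exp(-7.800) = 1150 × 4.098×10^-4 = 0.471.
Since E_S > E_T, raising the temperature improves selectivity toward S.

0.471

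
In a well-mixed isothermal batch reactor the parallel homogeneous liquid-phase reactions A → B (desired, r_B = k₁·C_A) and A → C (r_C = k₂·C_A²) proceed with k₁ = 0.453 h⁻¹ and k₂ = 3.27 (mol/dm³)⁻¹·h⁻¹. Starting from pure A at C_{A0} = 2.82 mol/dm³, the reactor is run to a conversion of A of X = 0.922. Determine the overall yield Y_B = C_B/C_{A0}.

0.104

C_A = C_{A0}(1−X) = 0.2200 mol/dm³.
Along a PFR/batch, dC_B/dC_A = −r_B/(r_B+r_C) = −k₁/(k₁+k₂·C_A).
Integrating from C_{A0} to C_A: C_B = (0.453/3.27)·ln[(0.453+3.27·2.82)/(0.453+3.27·0.220)] = 0.1385·ln(9.674/1.172) = 0.2924 mol/dm³.
Y_B = C_B/C_{A0} = 0.2924/2.82 = 0.104.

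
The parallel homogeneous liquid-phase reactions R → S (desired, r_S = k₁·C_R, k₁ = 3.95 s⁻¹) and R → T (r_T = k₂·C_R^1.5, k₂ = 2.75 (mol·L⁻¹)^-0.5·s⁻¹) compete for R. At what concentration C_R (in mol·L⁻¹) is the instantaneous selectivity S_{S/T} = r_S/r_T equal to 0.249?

S_{S/T} = (k₁/k₂)·C_R^-0.5 ⇒ C_R = (S·k₂/k₁)^(-2).
= (0.249×2.75/3.95)^(-2) = (0.1734)^(-2) = 33.3 mol·L⁻¹.

33.3 mol·L⁻¹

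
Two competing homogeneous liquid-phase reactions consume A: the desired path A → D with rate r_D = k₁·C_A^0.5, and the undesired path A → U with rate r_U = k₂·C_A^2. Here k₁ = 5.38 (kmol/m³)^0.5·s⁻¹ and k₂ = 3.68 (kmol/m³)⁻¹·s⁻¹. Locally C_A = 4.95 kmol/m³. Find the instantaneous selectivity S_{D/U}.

S_{D/U} = r_D/r_U = (k₁·C_A^0.5)/(k₂·C_A^2) = (k₁/k₂)·C_A^-1.5.
= (5.38×4.950^0.5) / (3.68×4.950^2) = 11.97/90.17 = 0.133.

0.133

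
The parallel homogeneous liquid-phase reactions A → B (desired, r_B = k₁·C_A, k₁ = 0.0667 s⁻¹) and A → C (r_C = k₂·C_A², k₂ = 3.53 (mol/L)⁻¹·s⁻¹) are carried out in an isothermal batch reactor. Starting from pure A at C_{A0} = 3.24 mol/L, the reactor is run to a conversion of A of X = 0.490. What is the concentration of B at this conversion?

C_A = C_{A0}(1−X) = 1.652 mol/L.
Along a PFR/batch, dC_B/dC_A = −r_B/(r_B+r_C) = −k₁/(k₁+k₂·C_A).
Integrating from C_{A0} to C_A: C_B = (0.0667/3.53)·ln[(0.0667+3.53·3.24)/(0.0667+3.53·1.65)] = 0.01890·ln(11.50/5.900) = 0.01262 mol/L.

0.0126 mol/L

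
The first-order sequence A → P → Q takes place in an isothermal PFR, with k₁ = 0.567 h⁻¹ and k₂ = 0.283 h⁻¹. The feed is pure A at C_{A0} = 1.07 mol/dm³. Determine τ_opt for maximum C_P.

For first-order series the maximum of C_P occurs at τ_opt = ln(k₂/k₁)/(k₂−k₁).
= ln(0.283/0.567)/(0.283−0.567) = ln(0.4991)/-0.2840 = -0.6949/-0.2840 = 2.45 h.

2.45 h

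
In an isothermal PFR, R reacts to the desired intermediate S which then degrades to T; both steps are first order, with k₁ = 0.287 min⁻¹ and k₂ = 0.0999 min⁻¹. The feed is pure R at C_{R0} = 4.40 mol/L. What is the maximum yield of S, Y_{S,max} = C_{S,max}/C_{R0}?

At the optimum, C_{S,max}/C_{R0} = (k₁/k₂)^[k₂/(k₂−k₁)].
= (0.287/0.0999)^(0.0999/(0.0999−0.287)) = (2.873)^(-0.5339) = 0.5692.

0.569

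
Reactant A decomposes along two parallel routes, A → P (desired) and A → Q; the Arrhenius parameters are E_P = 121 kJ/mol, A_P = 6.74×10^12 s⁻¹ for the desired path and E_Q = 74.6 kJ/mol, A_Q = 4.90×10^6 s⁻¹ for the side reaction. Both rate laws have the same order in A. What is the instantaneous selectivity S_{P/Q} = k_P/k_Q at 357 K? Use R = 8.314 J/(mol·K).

With equal orders, S_{P/Q} = k_P/k_Q = (A_P/A_Q)·exp[(E_Q−E_P)/(RT)].
(E_Q−E_P)/(RT) = (74.6−121)×10³/(8.314×357) = -46400/2968 = -15.63.
k_P/k_Q = (6.74×10^12/4.90×10^6)·exp(-15.63) = 1.376×10^6 × 1.624×10^-7 = 0.223.
Since E_P > E_Q, raising the temperature improves selectivity toward P.

0.223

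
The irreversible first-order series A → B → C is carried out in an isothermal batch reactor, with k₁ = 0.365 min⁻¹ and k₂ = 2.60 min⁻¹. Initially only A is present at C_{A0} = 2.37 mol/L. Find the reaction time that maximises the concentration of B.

0.878 min

Setting dC_B/dt = 0 gives t_opt = ln(k₂/k₁)/(k₂−k₁).
= ln(2.60/0.365)/(2.60−0.365) = ln(7.123)/2.235 = 1.963/2.235 = 0.878 min.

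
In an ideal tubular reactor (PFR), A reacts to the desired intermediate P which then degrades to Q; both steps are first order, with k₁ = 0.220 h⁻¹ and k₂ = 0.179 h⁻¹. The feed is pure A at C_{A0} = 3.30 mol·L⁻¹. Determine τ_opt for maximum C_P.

The intermediate peaks when r₁ = r₂, i.e. k₁e^(−k₁τ) = k₂e^(−k₂τ), giving τ_opt = ln(k₂/k₁)/(k₂−k₁).
= ln(0.179/0.220)/(0.179−0.220) = ln(0.8136)/-0.04100 = -0.2062/-0.04100 = 5.03 h.

5.03 h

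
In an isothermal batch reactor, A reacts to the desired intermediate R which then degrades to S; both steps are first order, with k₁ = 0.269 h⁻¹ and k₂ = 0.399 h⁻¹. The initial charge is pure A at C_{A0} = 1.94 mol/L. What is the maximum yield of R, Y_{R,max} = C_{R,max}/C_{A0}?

At the optimum, C_{R,max}/C_{A0} = (k₁/k₂)^[k₂/(k₂−k₁)].
= (0.269/0.399)^(0.399/(0.399−0.269)) = (0.6742)^(3.069) = 0.2982.

0.298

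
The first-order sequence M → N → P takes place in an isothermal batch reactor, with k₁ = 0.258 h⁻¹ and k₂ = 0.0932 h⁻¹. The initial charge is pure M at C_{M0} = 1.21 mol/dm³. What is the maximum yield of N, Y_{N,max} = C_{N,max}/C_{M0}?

For a first-order series the maximum intermediate yield is C_{N,max}/C_{M0} = (k₁/k₂)^[k₂/(k₂−k₁)].
= (0.258/0.0932)^(0.0932/(0.0932−0.258)) = (2.768)^(-0.5655) = 0.5622.

0.562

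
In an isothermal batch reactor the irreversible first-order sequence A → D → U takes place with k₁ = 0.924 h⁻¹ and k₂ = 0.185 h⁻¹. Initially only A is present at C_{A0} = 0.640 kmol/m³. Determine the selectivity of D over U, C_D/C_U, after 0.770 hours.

12.2

Solving the coupled first-order balances gives C_D(t) = [k₁/(k₂−k₁)]·C_{A0}·(e^(−k₁t) − e^(−k₂t)).
e^(−k₁t) = e^(−0.924×0.770) = e^(−0.7115) = 0.4909; e^(−k₂t) = e^(−0.1424) = 0.8672.
C_D = 0.924×0.640/(0.185−0.924) × (0.4909−0.8672) = (-0.8002)×(-0.3763) = 0.3011 kmol/m³.
C_A = C_{A0}e^(−k₁t) = 0.3142 kmol/m³, so C_U = C_{A0}−C_A−C_D = 0.02468 kmol/m³; C_D/C_U = 12.2.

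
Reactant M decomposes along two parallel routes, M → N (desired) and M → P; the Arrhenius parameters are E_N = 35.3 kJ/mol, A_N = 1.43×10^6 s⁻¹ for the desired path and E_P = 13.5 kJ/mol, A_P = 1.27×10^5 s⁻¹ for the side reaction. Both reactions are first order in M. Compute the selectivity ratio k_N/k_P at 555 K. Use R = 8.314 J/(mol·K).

0.0999

k_N/k_P = (A_N/A_P)·exp[−(E_N−E_P)/(RT)] = (A_N/A_P)·exp[(E_P−E_N)/(RT)].
(E_P−E_N)/(RT) = (13.5−35.3)×10³/(8.314×555) = -21800/4614 = -4.724.
k_N/k_P = (1.43×10^6/1.27×10^5)·exp(-4.724) = 11.26 × 0.008875 = 0.0999.
Since E_N > E_P, raising the temperature improves selectivity toward N.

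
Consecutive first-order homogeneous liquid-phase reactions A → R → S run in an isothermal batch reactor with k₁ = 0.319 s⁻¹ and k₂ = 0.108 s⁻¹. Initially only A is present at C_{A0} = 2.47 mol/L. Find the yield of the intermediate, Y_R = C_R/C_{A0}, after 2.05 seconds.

0.425

Solving the coupled first-order balances gives C_R(t) = [k₁/(k₂−k₁)]·C_{A0}·(e^(−k₁t) − e^(−k₂t)).
e^(−k₁t) = e^(−0.319×2.05) = e^(−0.6539) = 0.5200; e^(−k₂t) = e^(−0.2214) = 0.8014.
C_R = 0.319×2.47/(0.108−0.319) × (0.5200−0.8014) = (-3.734)×(-0.2814) = 1.051 mol/L.
Y_R = C_R/C_{A0} = 1.051/2.47 = 0.425.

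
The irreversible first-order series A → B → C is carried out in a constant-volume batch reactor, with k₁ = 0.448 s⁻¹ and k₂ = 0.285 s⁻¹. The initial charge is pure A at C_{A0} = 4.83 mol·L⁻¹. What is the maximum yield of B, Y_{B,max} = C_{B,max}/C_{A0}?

0.453

Evaluating C_B at t_opt = ln(k₂/k₁)/(k₂−k₁) gives C_{B,max}/C_{A0} = (k₁/k₂)^[k₂/(k₂−k₁)].
= (0.448/0.285)^(0.285/(0.285−0.448)) = (1.572)^(-1.748) = 0.4535.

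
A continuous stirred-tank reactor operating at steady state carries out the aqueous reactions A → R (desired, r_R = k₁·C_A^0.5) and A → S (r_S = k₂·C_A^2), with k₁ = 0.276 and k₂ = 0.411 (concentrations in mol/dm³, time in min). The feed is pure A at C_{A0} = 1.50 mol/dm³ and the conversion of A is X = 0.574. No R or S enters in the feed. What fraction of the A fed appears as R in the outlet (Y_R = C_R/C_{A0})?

0.326

Exit C_A = C_{A0}(1−X) = 1.50×0.426 = 0.6390 mol/dm³.
Rates in a CSTR are evaluated at the outlet concentration: r_R = 0.276×0.6390^0.5 = 0.2206, r_S = 0.411×0.6390^2 = 0.1678.
Fraction of consumed A going to R: r_R/(r_R+r_S) = 0.5680.
C_R = 0.5680·C_{A0}·X = 0.5680×1.50×0.574 = 0.489 mol/dm³; Y_R = C_R/C_{A0} = 0.326.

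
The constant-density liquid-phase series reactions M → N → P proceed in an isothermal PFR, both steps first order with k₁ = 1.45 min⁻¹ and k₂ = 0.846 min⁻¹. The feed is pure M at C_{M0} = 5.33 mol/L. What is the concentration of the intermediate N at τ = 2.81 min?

0.970 mol/L

For first-order series with pure M initially, C_N(τ) = k₁C_{M0}/(k₂−k₁)·(e^(−k₁τ) − e^(−k₂τ)).
e^(−k₁τ) = e^(−1.45×2.81) = e^(−4.074) = 0.01700; e^(−k₂τ) = e^(−2.377) = 0.09280.
C_N = 1.45×5.33/(0.846−1.45) × (0.01700−0.09280) = (-12.80)×(-0.07580) = 0.9699 mol/L.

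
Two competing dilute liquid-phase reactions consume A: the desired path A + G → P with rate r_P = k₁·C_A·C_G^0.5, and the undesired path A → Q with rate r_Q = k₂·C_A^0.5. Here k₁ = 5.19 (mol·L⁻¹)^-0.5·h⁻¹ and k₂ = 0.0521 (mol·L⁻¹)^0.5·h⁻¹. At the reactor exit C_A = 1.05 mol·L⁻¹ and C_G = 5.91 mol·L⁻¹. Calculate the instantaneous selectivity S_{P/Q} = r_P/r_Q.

248

S_{P/Q} = r_P/r_Q = (k₁·C_A·C_G^0.5)/(k₂·C_A^0.5) = (k₁/k₂)·C_A^0.5·C_G^0.5.
= (5.19×1.050×5.910^0.5) / (0.0521×1.050^0.5) = 13.25/0.05339 = 248.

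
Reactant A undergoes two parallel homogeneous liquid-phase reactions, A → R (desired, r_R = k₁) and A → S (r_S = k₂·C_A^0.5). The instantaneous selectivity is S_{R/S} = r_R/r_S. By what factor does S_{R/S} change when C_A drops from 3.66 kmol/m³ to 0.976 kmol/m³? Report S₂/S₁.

1.94

S_{R/S} = (k₁/k₂)·C_A^-0.5, so S₂/S₁ = (C_{A,2}/C_{A,1})^-0.5.
= (0.976/3.66)^(-0.5) = (0.2667)^(-0.5) = 1.94.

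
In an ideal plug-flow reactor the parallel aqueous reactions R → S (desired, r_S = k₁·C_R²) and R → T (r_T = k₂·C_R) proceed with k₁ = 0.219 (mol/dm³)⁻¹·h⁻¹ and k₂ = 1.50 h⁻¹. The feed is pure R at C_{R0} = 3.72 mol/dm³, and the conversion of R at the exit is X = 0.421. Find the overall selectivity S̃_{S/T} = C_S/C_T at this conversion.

C_R = C_{R0}(1−X) = 2.154 mol/dm³.
Along a PFR/batch, dC_T/dC_R = −r_T/(r_S+r_T) = −k₂/(k₂+k₁·C_R).
Integrating from C_{R0} to C_R: C_T = (1.50/0.219)·ln[(1.50+0.219·3.72)/(1.50+0.219·2.15)] = 6.849·ln(2.315/1.972) = 1.098 mol/dm³.
Then C_S = (C_{R0}−C_R) − C_T = 1.566 − 1.098 = 0.4677 mol/dm³.
S̃_{S/T} = C_S/C_T = 0.4677/1.098 = 0.426.

0.426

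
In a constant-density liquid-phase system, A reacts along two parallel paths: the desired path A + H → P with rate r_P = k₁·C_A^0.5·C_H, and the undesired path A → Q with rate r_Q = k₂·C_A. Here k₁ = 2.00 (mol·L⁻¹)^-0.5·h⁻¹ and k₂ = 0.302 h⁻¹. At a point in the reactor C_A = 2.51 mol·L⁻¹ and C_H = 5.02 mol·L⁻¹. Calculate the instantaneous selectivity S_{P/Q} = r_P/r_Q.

S_{P/Q} = r_P/r_Q = (k₁·C_A^0.5·C_H)/(k₂·C_A) = (k₁/k₂)·C_A^-0.5·C_H.
= (2.00×2.510^0.5×5.020) / (0.302×2.510) = 15.91/0.7580 = 21.0.
The undesired path is higher order in A, so low C_A (CSTR or dilute feed) favours P.

21.0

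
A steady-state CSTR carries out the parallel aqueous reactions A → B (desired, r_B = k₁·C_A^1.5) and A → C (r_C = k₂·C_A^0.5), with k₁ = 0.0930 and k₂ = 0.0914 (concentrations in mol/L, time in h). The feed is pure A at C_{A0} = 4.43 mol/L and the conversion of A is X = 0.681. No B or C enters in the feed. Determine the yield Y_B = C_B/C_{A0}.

Exit C_A = C_{A0}(1−X) = 4.43×0.319 = 1.413 mol/L.
A CSTR operates uniformly at the exit composition, giving r_B = 0.1562 and r_C = 0.1087 (each k·C_A^n at C_A = 1.413).
Fraction of consumed A going to B: r_B/(r_B+r_C) = 0.5898.
C_B = 0.5898·C_{A0}·X = 0.5898×4.43×0.681 = 1.78 mol/L; Y_B = C_B/C_{A0} = 0.402.

0.402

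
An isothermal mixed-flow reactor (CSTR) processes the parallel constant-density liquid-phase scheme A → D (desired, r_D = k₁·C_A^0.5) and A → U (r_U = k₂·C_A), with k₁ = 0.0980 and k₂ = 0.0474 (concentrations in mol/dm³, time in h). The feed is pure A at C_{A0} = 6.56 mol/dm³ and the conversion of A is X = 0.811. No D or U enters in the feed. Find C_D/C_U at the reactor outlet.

1.86

Exit C_A = C_{A0}(1−X) = 6.56×0.189 = 1.240 mol/dm³.
Rates in a CSTR are evaluated at the outlet concentration: r_D = 0.0980×1.240^0.5 = 0.1091, r_U = 0.0474×1.240 = 0.05877.
Overall selectivity = C_D/C_U = r_Dτ/(r_Uτ) = r_D/r_U = 1.86.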